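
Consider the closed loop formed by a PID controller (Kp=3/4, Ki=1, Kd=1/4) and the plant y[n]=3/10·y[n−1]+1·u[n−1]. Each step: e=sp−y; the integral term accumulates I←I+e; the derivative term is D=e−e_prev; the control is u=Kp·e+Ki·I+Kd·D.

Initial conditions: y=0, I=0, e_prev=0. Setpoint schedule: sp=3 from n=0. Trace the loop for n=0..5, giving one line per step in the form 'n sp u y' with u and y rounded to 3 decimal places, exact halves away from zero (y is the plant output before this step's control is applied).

0 3 6.000 0.000
1 3 -3.750 6.000
2 3 10.650 -1.950
3 3 -10.418 10.065
4 3 20.447 -7.398
5 3 -24.772 18.228

(exact arithmetic carried between steps; '≈' marks a value shown rounded to 6 d.p. or computed from one; I and e_prev carry over from the previous line; the table rounds u and y to 3 d.p., halves away from zero)
n=0: y=0, sp=3, e=sp−y=3; I=3, D=e−e_prev=3; u=3/4·3+1·3+1/4·3=6; next y=3/10·0+1·6=6
n=1: y=6, sp=3, e=sp−y=-3; I=0, D=e−e_prev=-6; u=3/4·(-3)+1·0+1/4·(-6)=-3.75; next y=3/10·6+1·(-3.75)=-1.95
n=2: y=-1.95, sp=3, e=sp−y=4.95; I=4.95, D=e−e_prev=7.95; u=3/4·4.95+1·4.95+1/4·7.95=10.65; next y=3/10·(-1.95)+1·10.65=10.065
n=3: y=10.065, sp=3, e=sp−y=-7.065; I=-2.115, D=e−e_prev=-12.015; u=3/4·(-7.065)+1·(-2.115)+1/4·(-12.015)=-10.4175; next y=3/10·10.065+1·(-10.4175)=-7.398
n=4: y=-7.398, sp=3, e=sp−y=10.398; I=8.283, D=e−e_prev=17.463; u=3/4·10.398+1·8.283+1/4·17.463=20.44725; next y=3/10·(-7.398)+1·20.44725=18.22785
n=5: y=18.22785, sp=3, e=sp−y=-15.22785; I=-6.94485, D=e−e_prev=-25.62585; u=3/4·(-15.22785)+1·(-6.94485)+1/4·(-25.62585)=-24.7722; next y=3/10·18.22785+1·(-24.7722)=-19.303845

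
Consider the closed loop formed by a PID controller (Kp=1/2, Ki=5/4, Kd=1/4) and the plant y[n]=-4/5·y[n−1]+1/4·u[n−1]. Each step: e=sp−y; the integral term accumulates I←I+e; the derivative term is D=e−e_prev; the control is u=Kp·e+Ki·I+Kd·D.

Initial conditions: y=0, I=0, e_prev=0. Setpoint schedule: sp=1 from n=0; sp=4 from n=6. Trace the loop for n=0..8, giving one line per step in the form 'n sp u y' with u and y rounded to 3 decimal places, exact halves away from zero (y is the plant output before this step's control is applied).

0 1 2.000 0.000
1 1 2.000 0.500
2 1 3.550 0.100
3 1 3.160 0.808
4 1 4.905 0.144
5 1 3.875 1.111
6 4 12.040 0.080
7 4 10.200 2.946
8 4 17.740 0.193

(exact arithmetic carried between steps; '≈' marks a value shown rounded to 6 d.p. or computed from one; I and e_prev carry over from the previous line; the table rounds u and y to 3 d.p., halves away from zero)
n=0: y=0, sp=1, e=sp−y=1; I=1, D=e−e_prev=1; u=1/2·1+5/4·1+1/4·1=2; next y=-4/5·0+1/4·2=0.5
n=1: y=0.5, sp=1, e=sp−y=0.5; I=1.5, D=e−e_prev=-0.5; u=1/2·0.5+5/4·1.5+1/4·(-0.5)=2; next y=-4/5·0.5+1/4·2=0.1
n=2: y=0.1, sp=1, e=sp−y=0.9; I=2.4, D=e−e_prev=0.4; u=1/2·0.9+5/4·2.4+1/4·0.4=3.55; next y=-4/5·0.1+1/4·3.55=0.8075
n=3: y=0.8075, sp=1, e=sp−y=0.1925; I=2.5925, D=e−e_prev=-0.7075; u=1/2·0.1925+5/4·2.5925+1/4·(-0.7075)=3.16; next y=-4/5·0.8075+1/4·3.16=0.144
n=4: y=0.144, sp=1, e=sp−y=0.856; I=3.4485, D=e−e_prev=0.6635; u=1/2·0.856+5/4·3.4485+1/4·0.6635=4.9045; next y=-4/5·0.144+1/4·4.9045=1.110925
n=5: y=1.110925, sp=1, e=sp−y=-0.110925; I=3.337575, D=e−e_prev=-0.966925; u=1/2·(-0.110925)+5/4·3.337575+1/4·(-0.966925)=3.874775; next y=-4/5·1.110925+1/4·3.874775≈0.079954
n=6: y≈0.079954, sp=4, e=sp−y≈3.920046; I≈7.257621, D=e−e_prev≈4.030971; u=1/2·3.920046+5/4·7.257621+1/4·4.030971≈12.039793; next y=-4/5·0.079954+1/4·12.039793≈2.945985
n=7: y≈2.945985, sp=4, e=sp−y≈1.054015; I≈8.311636, D=e−e_prev≈-2.866031; u=1/2·1.054015+5/4·8.311636+1/4·(-2.866031)≈10.200045; next y=-4/5·2.945985+1/4·10.200045≈0.193223
n=8: y≈0.193223, sp=4, e=sp−y≈3.806777; I≈12.118413, D=e−e_prev≈2.752762; u=1/2·3.806777+5/4·12.118413+1/4·2.752762≈17.739595; next y=-4/5·0.193223+1/4·17.739595≈4.280320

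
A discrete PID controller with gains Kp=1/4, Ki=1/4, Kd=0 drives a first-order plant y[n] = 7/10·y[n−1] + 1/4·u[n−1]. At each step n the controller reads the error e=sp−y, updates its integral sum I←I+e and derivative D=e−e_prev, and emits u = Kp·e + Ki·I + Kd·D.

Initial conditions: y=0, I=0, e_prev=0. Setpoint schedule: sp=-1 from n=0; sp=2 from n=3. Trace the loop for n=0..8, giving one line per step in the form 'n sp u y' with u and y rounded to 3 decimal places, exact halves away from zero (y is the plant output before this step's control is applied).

0 -1 -0.500 0.000
1 -1 -0.688 -0.125
2 -1 -0.839 -0.259
3 2 0.542 -0.391
4 2 1.013 -0.138
5 2 1.400 0.156
6 2 1.710 0.460
7 2 1.950 0.749
8 2 2.131 1.012

(exact arithmetic carried between steps; '≈' marks a value shown rounded to 6 d.p. or computed from one; I and e_prev carry over from the previous line; the table rounds u and y to 3 d.p., halves away from zero)
n=0: y=0, sp=-1, e=sp−y=-1; I=-1, D=e−e_prev=-1; u=1/4·(-1)+1/4·(-1)+0·(-1)=-0.5; next y=7/10·0+1/4·(-0.5)=-0.125
n=1: y=-0.125, sp=-1, e=sp−y=-0.875; I=-1.875, D=e−e_prev=0.125; u=1/4·(-0.875)+1/4·(-1.875)+0·0.125=-0.6875; next y=7/10·(-0.125)+1/4·(-0.6875)=-0.259375
n=2: y=-0.259375, sp=-1, e=sp−y=-0.740625; I=-2.615625, D=e−e_prev=0.134375; u=1/4·(-0.740625)+1/4·(-2.615625)+0·0.134375≈-0.839063; next y=7/10·(-0.259375)+1/4·(-0.839063)≈-0.391328
n=3: y≈-0.391328, sp=2, e=sp−y≈2.391328; I≈-0.224297, D=e−e_prev≈3.131953; u=1/4·2.391328+1/4·(-0.224297)+0·3.131953≈0.541758; next y=7/10·(-0.391328)+1/4·0.541758≈-0.138490
n=4: y≈-0.138490, sp=2, e=sp−y≈2.138490; I≈1.914193, D=e−e_prev≈-0.252838; u=1/4·2.138490+1/4·1.914193+0·(-0.252838)≈1.013171; next y=7/10·(-0.138490)+1/4·1.013171≈0.156350
n=5: y≈0.156350, sp=2, e=sp−y≈1.843650; I≈3.757844, D=e−e_prev≈-0.294840; u=1/4·1.843650+1/4·3.757844+0·(-0.294840)≈1.400374; next y=7/10·0.156350+1/4·1.400374≈0.459538
n=6: y≈0.459538, sp=2, e=sp−y≈1.540462; I≈5.298306, D=e−e_prev≈-0.303189; u=1/4·1.540462+1/4·5.298306+0·(-0.303189)≈1.709692; next y=7/10·0.459538+1/4·1.709692≈0.749100
n=7: y≈0.749100, sp=2, e=sp−y≈1.250900; I≈6.549206, D=e−e_prev≈-0.289562; u=1/4·1.250900+1/4·6.549206+0·(-0.289562)≈1.950027; next y=7/10·0.749100+1/4·1.950027≈1.011876
n=8: y≈1.011876, sp=2, e=sp−y≈0.988124; I≈7.537330, D=e−e_prev≈-0.262777; u=1/4·0.988124+1/4·7.537330+0·(-0.262777)≈2.131363; next y=7/10·1.011876+1/4·2.131363≈1.241154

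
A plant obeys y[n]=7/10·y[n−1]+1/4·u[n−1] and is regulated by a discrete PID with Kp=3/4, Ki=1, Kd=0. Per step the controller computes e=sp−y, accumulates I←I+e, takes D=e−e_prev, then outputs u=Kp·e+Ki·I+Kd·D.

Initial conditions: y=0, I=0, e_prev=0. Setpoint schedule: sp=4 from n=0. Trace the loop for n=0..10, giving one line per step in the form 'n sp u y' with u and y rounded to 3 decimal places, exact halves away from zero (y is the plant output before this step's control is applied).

0 4 7.000 0.000
1 4 7.938 1.750
2 4 7.634 3.209
3 4 6.769 4.155
4 4 5.834 4.601
5 4 5.096 4.679
6 4 4.644 4.549
7 4 4.451 4.346
8 4 4.440 4.155
9 4 4.524 4.018
10 4 4.636 3.944

(exact arithmetic carried between steps; '≈' marks a value shown rounded to 6 d.p. or computed from one; I and e_prev carry over from the previous line; the table rounds u and y to 3 d.p., halves away from zero)
n=0: y=0, sp=4, e=sp−y=4; I=4, D=e−e_prev=4; u=3/4·4+1·4+0·4=7; next y=7/10·0+1/4·7=1.75
n=1: y=1.75, sp=4, e=sp−y=2.25; I=6.25, D=e−e_prev=-1.75; u=3/4·2.25+1·6.25+0·(-1.75)=7.9375; next y=7/10·1.75+1/4·7.9375=3.209375
n=2: y=3.209375, sp=4, e=sp−y=0.790625; I=7.040625, D=e−e_prev=-1.459375; u=3/4·0.790625+1·7.040625+0·(-1.459375)≈7.633594; next y=7/10·3.209375+1/4·7.633594≈4.154961
n=3: y≈4.154961, sp=4, e=sp−y≈-0.154961; I≈6.885664, D=e−e_prev≈-0.945586; u=3/4·(-0.154961)+1·6.885664+0·(-0.945586)≈6.769443; next y=7/10·4.154961+1/4·6.769443≈4.600833
n=4: y≈4.600833, sp=4, e=sp−y≈-0.600833; I≈6.284831, D=e−e_prev≈-0.445873; u=3/4·(-0.600833)+1·6.284831+0·(-0.445873)≈5.834205; next y=7/10·4.600833+1/4·5.834205≈4.679135
n=5: y≈4.679135, sp=4, e=sp−y≈-0.679135; I≈5.605696, D=e−e_prev≈-0.078301; u=3/4·(-0.679135)+1·5.605696+0·(-0.078301)≈5.096345; next y=7/10·4.679135+1/4·5.096345≈4.549481
n=6: y≈4.549481, sp=4, e=sp−y≈-0.549481; I≈5.056215, D=e−e_prev≈0.129654; u=3/4·(-0.549481)+1·5.056215+0·0.129654≈4.644105; next y=7/10·4.549481+1/4·4.644105≈4.345663
n=7: y≈4.345663, sp=4, e=sp−y≈-0.345663; I≈4.710553, D=e−e_prev≈0.203818; u=3/4·(-0.345663)+1·4.710553+0·0.203818≈4.451306; next y=7/10·4.345663+1/4·4.451306≈4.154790
n=8: y≈4.154790, sp=4, e=sp−y≈-0.154790; I≈4.555762, D=e−e_prev≈0.190872; u=3/4·(-0.154790)+1·4.555762+0·0.190872≈4.439670; next y=7/10·4.154790+1/4·4.439670≈4.018271
n=9: y≈4.018271, sp=4, e=sp−y≈-0.018271; I≈4.537492, D=e−e_prev≈0.136520; u=3/4·(-0.018271)+1·4.537492+0·0.136520≈4.523789; next y=7/10·4.018271+1/4·4.523789≈3.943737
n=10: y≈3.943737, sp=4, e=sp−y≈0.056263; I≈4.593755, D=e−e_prev≈0.074534; u=3/4·0.056263+1·4.593755+0·0.074534≈4.635953; next y=7/10·3.943737+1/4·4.635953≈3.919604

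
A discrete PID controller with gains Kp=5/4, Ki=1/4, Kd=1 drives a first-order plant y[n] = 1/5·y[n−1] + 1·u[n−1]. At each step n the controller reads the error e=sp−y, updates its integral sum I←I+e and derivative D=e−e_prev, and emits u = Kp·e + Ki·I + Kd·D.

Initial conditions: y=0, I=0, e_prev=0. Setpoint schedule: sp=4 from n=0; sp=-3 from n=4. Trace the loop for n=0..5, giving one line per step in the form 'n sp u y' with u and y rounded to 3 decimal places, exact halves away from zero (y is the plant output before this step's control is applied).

0 4 10.000 0.000
1 4 -18.000 10.000
2 4 55.500 -16.000
3 4 -136.250 52.300
4 -3 347.700 -125.790
5 -3 -913.523 322.542

(exact arithmetic carried between steps; '≈' marks a value shown rounded to 6 d.p. or computed from one; I and e_prev carry over from the previous line; the table rounds u and y to 3 d.p., halves away from zero)
n=0: y=0, sp=4, e=sp−y=4; I=4, D=e−e_prev=4; u=5/4·4+1/4·4+1·4=10; next y=1/5·0+1·10=10
n=1: y=10, sp=4, e=sp−y=-6; I=-2, D=e−e_prev=-10; u=5/4·(-6)+1/4·(-2)+1·(-10)=-18; next y=1/5·10+1·(-18)=-16
n=2: y=-16, sp=4, e=sp−y=20; I=18, D=e−e_prev=26; u=5/4·20+1/4·18+1·26=55.5; next y=1/5·(-16)+1·55.5=52.3
n=3: y=52.3, sp=4, e=sp−y=-48.3; I=-30.3, D=e−e_prev=-68.3; u=5/4·(-48.3)+1/4·(-30.3)+1·(-68.3)=-136.25; next y=1/5·52.3+1·(-136.25)=-125.79
n=4: y=-125.79, sp=-3, e=sp−y=122.79; I=92.49, D=e−e_prev=171.09; u=5/4·122.79+1/4·92.49+1·171.09=347.7; next y=1/5·(-125.79)+1·347.7=322.542
n=5: y=322.542, sp=-3, e=sp−y=-325.542; I=-233.052, D=e−e_prev=-448.332; u=5/4·(-325.542)+1/4·(-233.052)+1·(-448.332)=-913.5225; next y=1/5·322.542+1·(-913.5225)=-849.0141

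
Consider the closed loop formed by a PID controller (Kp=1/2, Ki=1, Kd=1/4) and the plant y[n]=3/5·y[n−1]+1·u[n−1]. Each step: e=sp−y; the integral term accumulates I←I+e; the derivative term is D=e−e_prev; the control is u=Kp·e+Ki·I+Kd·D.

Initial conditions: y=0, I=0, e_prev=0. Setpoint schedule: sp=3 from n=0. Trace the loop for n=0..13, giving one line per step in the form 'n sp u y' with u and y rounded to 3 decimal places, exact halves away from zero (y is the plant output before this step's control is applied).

(exact arithmetic carried between steps; '≈' marks a value shown rounded to 6 d.p. or computed from one; I and e_prev carry over from the previous line; the table rounds u and y to 3 d.p., halves away from zero)
n=0: y=0, sp=3, e=sp−y=3; I=3, D=e−e_prev=3; u=1/2·3+1·3+1/4·3=5.25; next y=3/5·0+1·5.25=5.25
n=1: y=5.25, sp=3, e=sp−y=-2.25; I=0.75, D=e−e_prev=-5.25; u=1/2·(-2.25)+1·0.75+1/4·(-5.25)=-1.6875; next y=3/5·5.25+1·(-1.6875)=1.4625
n=2: y=1.4625, sp=3, e=sp−y=1.5375; I=2.2875, D=e−e_prev=3.7875; u=1/2·1.5375+1·2.2875+1/4·3.7875=4.003125; next y=3/5·1.4625+1·4.003125=4.880625
n=3: y=4.880625, sp=3, e=sp−y=-1.880625; I=0.406875, D=e−e_prev=-3.418125; u=1/2·(-1.880625)+1·0.406875+1/4·(-3.418125)≈-1.387969; next y=3/5·4.880625+1·(-1.387969)≈1.540406
n=4: y≈1.540406, sp=3, e=sp−y≈1.459594; I≈1.866469, D=e−e_prev≈3.340219; u=1/2·1.459594+1·1.866469+1/4·3.340219≈3.431320; next y=3/5·1.540406+1·3.431320≈4.355564
n=5: y≈4.355564, sp=3, e=sp−y≈-1.355564; I≈0.510905, D=e−e_prev≈-2.815158; u=1/2·(-1.355564)+1·0.510905+1/4·(-2.815158)≈-0.870667; next y=3/5·4.355564+1·(-0.870667)≈1.742672
n=6: y≈1.742672, sp=3, e=sp−y≈1.257328; I≈1.768233, D=e−e_prev≈2.612892; u=1/2·1.257328+1·1.768233+1/4·2.612892≈3.050120; next y=3/5·1.742672+1·3.050120≈4.095723
n=7: y≈4.095723, sp=3, e=sp−y≈-1.095723; I≈0.672510, D=e−e_prev≈-2.353052; u=1/2·(-1.095723)+1·0.672510+1/4·(-2.353052)≈-0.463615; next y=3/5·4.095723+1·(-0.463615)≈1.993819
n=8: y≈1.993819, sp=3, e=sp−y≈1.006181; I≈1.678691, D=e−e_prev≈2.101904; u=1/2·1.006181+1·1.678691+1/4·2.101904≈2.707257; next y=3/5·1.993819+1·2.707257≈3.903549
n=9: y≈3.903549, sp=3, e=sp−y≈-0.903549; I≈0.775142, D=e−e_prev≈-1.909729; u=1/2·(-0.903549)+1·0.775142+1/4·(-1.909729)≈-0.154065; next y=3/5·3.903549+1·(-0.154065)≈2.188065
n=10: y≈2.188065, sp=3, e=sp−y≈0.811935; I≈1.587077, D=e−e_prev≈1.715484; u=1/2·0.811935+1·1.587077+1/4·1.715484≈2.421916; next y=3/5·2.188065+1·2.421916≈3.734755
n=11: y≈3.734755, sp=3, e=sp−y≈-0.734755; I≈0.852323, D=e−e_prev≈-1.546690; u=1/2·(-0.734755)+1·0.852323+1/4·(-1.546690)≈0.098272; next y=3/5·3.734755+1·0.098272≈2.339125
n=12: y≈2.339125, sp=3, e=sp−y≈0.660875; I≈1.513197, D=e−e_prev≈1.395630; u=1/2·0.660875+1·1.513197+1/4·1.395630≈2.192542; next y=3/5·2.339125+1·2.192542≈3.596017
n=13: y≈3.596017, sp=3, e=sp−y≈-0.596017; I≈0.917180, D=e−e_prev≈-1.256892; u=1/2·(-0.596017)+1·0.917180+1/4·(-1.256892)≈0.304949; next y=3/5·3.596017+1·0.304949≈2.462559

0 3 5.250 0.000
1 3 -1.688 5.250
2 3 4.003 1.463
3 3 -1.388 4.881
4 3 3.431 1.540
5 3 -0.871 4.356
6 3 3.050 1.743
7 3 -0.464 4.096
8 3 2.707 1.994
9 3 -0.154 3.904
10 3 2.422 2.188
11 3 0.098 3.735
12 3 2.193 2.339
13 3 0.305 3.596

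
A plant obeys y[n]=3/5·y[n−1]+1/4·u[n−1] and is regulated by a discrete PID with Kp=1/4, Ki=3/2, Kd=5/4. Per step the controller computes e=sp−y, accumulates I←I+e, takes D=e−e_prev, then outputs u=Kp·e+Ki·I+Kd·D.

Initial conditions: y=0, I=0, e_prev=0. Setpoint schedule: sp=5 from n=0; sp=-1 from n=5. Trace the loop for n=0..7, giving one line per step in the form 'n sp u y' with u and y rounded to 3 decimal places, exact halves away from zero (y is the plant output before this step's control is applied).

(exact arithmetic carried between steps; '≈' marks a value shown rounded to 6 d.p. or computed from one; I and e_prev carry over from the previous line; the table rounds u and y to 3 d.p., halves away from zero)
n=0: y=0, sp=5, e=sp−y=5; I=5, D=e−e_prev=5; u=1/4·5+3/2·5+5/4·5=15; next y=3/5·0+1/4·15=3.75
n=1: y=3.75, sp=5, e=sp−y=1.25; I=6.25, D=e−e_prev=-3.75; u=1/4·1.25+3/2·6.25+5/4·(-3.75)=5; next y=3/5·3.75+1/4·5=3.5
n=2: y=3.5, sp=5, e=sp−y=1.5; I=7.75, D=e−e_prev=0.25; u=1/4·1.5+3/2·7.75+5/4·0.25=12.3125; next y=3/5·3.5+1/4·12.3125=5.178125
n=3: y=5.178125, sp=5, e=sp−y=-0.178125; I=7.571875, D=e−e_prev=-1.678125; u=1/4·(-0.178125)+3/2·7.571875+5/4·(-1.678125)=9.215625; next y=3/5·5.178125+1/4·9.215625≈5.410781
n=4: y≈5.410781, sp=5, e=sp−y≈-0.410781; I≈7.161094, D=e−e_prev≈-0.232656; u=1/4·(-0.410781)+3/2·7.161094+5/4·(-0.232656)≈10.348125; next y=3/5·5.410781+1/4·10.348125≈5.8335
n=5: y=5.8335, sp=-1, e=sp−y=-6.8335; I≈0.327594, D=e−e_prev≈-6.422719; u=1/4·(-6.8335)+3/2·0.327594+5/4·(-6.422719)≈-9.245383; next y=3/5·5.8335+1/4·(-9.245383)≈1.188754
n=6: y≈1.188754, sp=-1, e=sp−y≈-2.188754; I≈-1.861161, D=e−e_prev≈4.644746; u=1/4·(-2.188754)+3/2·(-1.861161)+5/4·4.644746≈2.467003; next y=3/5·1.188754+1/4·2.467003≈1.330003
n=7: y≈1.330003, sp=-1, e=sp−y≈-2.330003; I≈-4.191164, D=e−e_prev≈-0.141249; u=1/4·(-2.330003)+3/2·(-4.191164)+5/4·(-0.141249)≈-7.045808; next y=3/5·1.330003+1/4·(-7.045808)≈-0.963450

0 5 15.000 0.000
1 5 5.000 3.750
2 5 12.313 3.500
3 5 9.216 5.178
4 5 10.348 5.411
5 -1 -9.245 5.834
6 -1 2.467 1.189
7 -1 -7.046 1.330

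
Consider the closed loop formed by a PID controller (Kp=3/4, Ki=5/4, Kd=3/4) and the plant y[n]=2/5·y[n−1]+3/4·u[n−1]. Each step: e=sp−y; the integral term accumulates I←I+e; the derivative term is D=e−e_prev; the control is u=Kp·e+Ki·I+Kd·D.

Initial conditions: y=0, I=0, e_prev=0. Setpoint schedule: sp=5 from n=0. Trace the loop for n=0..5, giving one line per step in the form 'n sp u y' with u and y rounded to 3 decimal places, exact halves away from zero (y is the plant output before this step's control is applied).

(exact arithmetic carried between steps; '≈' marks a value shown rounded to 6 d.p. or computed from one; I and e_prev carry over from the previous line; the table rounds u and y to 3 d.p., halves away from zero)
n=0: y=0, sp=5, e=sp−y=5; I=5, D=e−e_prev=5; u=3/4·5+5/4·5+3/4·5=13.75; next y=2/5·0+3/4·13.75=10.3125
n=1: y=10.3125, sp=5, e=sp−y=-5.3125; I=-0.3125, D=e−e_prev=-10.3125; u=3/4·(-5.3125)+5/4·(-0.3125)+3/4·(-10.3125)=-12.109375; next y=2/5·10.3125+3/4·(-12.109375)≈-4.957031
n=2: y≈-4.957031, sp=5, e=sp−y≈9.957031; I≈9.644531, D=e−e_prev≈15.269531; u=3/4·9.957031+5/4·9.644531+3/4·15.269531≈30.975586; next y=2/5·(-4.957031)+3/4·30.975586≈21.248877
n=3: y≈21.248877, sp=5, e=sp−y≈-16.248877; I≈-6.604346, D=e−e_prev≈-26.205908; u=3/4·(-16.248877)+5/4·(-6.604346)+3/4·(-26.205908)≈-40.096521; next y=2/5·21.248877+3/4·(-40.096521)≈-21.572840
n=4: y≈-21.572840, sp=5, e=sp−y≈26.572840; I≈19.968494, D=e−e_prev≈42.821717; u=3/4·26.572840+5/4·19.968494+3/4·42.821717≈77.006535; next y=2/5·(-21.572840)+3/4·77.006535≈49.125766
n=5: y≈49.125766, sp=5, e=sp−y≈-44.125766; I≈-24.157271, D=e−e_prev≈-70.698606; u=3/4·(-44.125766)+5/4·(-24.157271)+3/4·(-70.698606)≈-116.314868; next y=2/5·49.125766+3/4·(-116.314868)≈-67.585844

0 5 13.750 0.000
1 5 -12.109 10.313
2 5 30.976 -4.957
3 5 -40.097 21.249
4 5 77.007 -21.573
5 5 -116.315 49.126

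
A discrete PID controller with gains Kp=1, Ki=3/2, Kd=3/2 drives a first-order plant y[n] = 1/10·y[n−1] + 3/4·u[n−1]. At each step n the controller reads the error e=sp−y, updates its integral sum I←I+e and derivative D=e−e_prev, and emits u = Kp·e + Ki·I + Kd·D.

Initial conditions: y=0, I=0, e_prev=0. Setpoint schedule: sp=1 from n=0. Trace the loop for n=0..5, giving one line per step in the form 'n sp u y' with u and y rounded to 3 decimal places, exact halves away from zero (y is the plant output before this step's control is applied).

0 1 4.000 0.000
1 1 -8.000 3.000
2 1 28.300 -5.700
3 1 -80.120 20.655
4 1 244.648 -58.025
5 1 -727.667 177.684

(exact arithmetic carried between steps; '≈' marks a value shown rounded to 6 d.p. or computed from one; I and e_prev carry over from the previous line; the table rounds u and y to 3 d.p., halves away from zero)
n=0: y=0, sp=1, e=sp−y=1; I=1, D=e−e_prev=1; u=1·1+3/2·1+3/2·1=4; next y=1/10·0+3/4·4=3
n=1: y=3, sp=1, e=sp−y=-2; I=-1, D=e−e_prev=-3; u=1·(-2)+3/2·(-1)+3/2·(-3)=-8; next y=1/10·3+3/4·(-8)=-5.7
n=2: y=-5.7, sp=1, e=sp−y=6.7; I=5.7, D=e−e_prev=8.7; u=1·6.7+3/2·5.7+3/2·8.7=28.3; next y=1/10·(-5.7)+3/4·28.3=20.655
n=3: y=20.655, sp=1, e=sp−y=-19.655; I=-13.955, D=e−e_prev=-26.355; u=1·(-19.655)+3/2·(-13.955)+3/2·(-26.355)=-80.12; next y=1/10·20.655+3/4·(-80.12)=-58.0245
n=4: y=-58.0245, sp=1, e=sp−y=59.0245; I=45.0695, D=e−e_prev=78.6795; u=1·59.0245+3/2·45.0695+3/2·78.6795=244.648; next y=1/10·(-58.0245)+3/4·244.648=177.68355
n=5: y=177.68355, sp=1, e=sp−y=-176.68355; I=-131.61405, D=e−e_prev=-235.70805; u=1·(-176.68355)+3/2·(-131.61405)+3/2·(-235.70805)=-727.6667; next y=1/10·177.68355+3/4·(-727.6667)=-527.98167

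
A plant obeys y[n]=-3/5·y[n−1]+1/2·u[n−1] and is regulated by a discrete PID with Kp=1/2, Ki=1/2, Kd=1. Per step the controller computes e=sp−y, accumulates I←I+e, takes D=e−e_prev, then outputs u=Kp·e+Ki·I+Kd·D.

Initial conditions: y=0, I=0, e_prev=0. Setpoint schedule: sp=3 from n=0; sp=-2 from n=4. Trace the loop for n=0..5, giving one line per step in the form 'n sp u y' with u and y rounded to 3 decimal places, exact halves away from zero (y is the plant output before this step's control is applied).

(exact arithmetic carried between steps; '≈' marks a value shown rounded to 6 d.p. or computed from one; I and e_prev carry over from the previous line; the table rounds u and y to 3 d.p., halves away from zero)
n=0: y=0, sp=3, e=sp−y=3; I=3, D=e−e_prev=3; u=1/2·3+1/2·3+1·3=6; next y=-3/5·0+1/2·6=3
n=1: y=3, sp=3, e=sp−y=0; I=3, D=e−e_prev=-3; u=1/2·0+1/2·3+1·(-3)=-1.5; next y=-3/5·3+1/2·(-1.5)=-2.55
n=2: y=-2.55, sp=3, e=sp−y=5.55; I=8.55, D=e−e_prev=5.55; u=1/2·5.55+1/2·8.55+1·5.55=12.6; next y=-3/5·(-2.55)+1/2·12.6=7.83
n=3: y=7.83, sp=3, e=sp−y=-4.83; I=3.72, D=e−e_prev=-10.38; u=1/2·(-4.83)+1/2·3.72+1·(-10.38)=-10.935; next y=-3/5·7.83+1/2·(-10.935)=-10.1655
n=4: y=-10.1655, sp=-2, e=sp−y=8.1655; I=11.8855, D=e−e_prev=12.9955; u=1/2·8.1655+1/2·11.8855+1·12.9955=23.021; next y=-3/5·(-10.1655)+1/2·23.021=17.6098
n=5: y=17.6098, sp=-2, e=sp−y=-19.6098; I=-7.7243, D=e−e_prev=-27.7753; u=1/2·(-19.6098)+1/2·(-7.7243)+1·(-27.7753)=-41.44235; next y=-3/5·17.6098+1/2·(-41.44235)=-31.287055

0 3 6.000 0.000
1 3 -1.500 3.000
2 3 12.600 -2.550
3 3 -10.935 7.830
4 -2 23.021 -10.166
5 -2 -41.442 17.610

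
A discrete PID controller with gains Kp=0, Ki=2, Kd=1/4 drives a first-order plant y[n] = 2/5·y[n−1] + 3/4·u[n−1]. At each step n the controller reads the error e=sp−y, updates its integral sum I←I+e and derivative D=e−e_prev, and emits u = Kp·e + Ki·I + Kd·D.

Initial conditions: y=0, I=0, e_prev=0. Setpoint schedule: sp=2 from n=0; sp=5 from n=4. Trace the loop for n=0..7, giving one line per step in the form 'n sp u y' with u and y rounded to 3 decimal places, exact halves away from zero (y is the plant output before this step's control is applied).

(exact arithmetic carried between steps; '≈' marks a value shown rounded to 6 d.p. or computed from one; I and e_prev carry over from the previous line; the table rounds u and y to 3 d.p., halves away from zero)
n=0: y=0, sp=2, e=sp−y=2; I=2, D=e−e_prev=2; u=0·2+2·2+1/4·2=4.5; next y=2/5·0+3/4·4.5=3.375
n=1: y=3.375, sp=2, e=sp−y=-1.375; I=0.625, D=e−e_prev=-3.375; u=0·(-1.375)+2·0.625+1/4·(-3.375)=0.40625; next y=2/5·3.375+3/4·0.40625≈1.654688
n=2: y≈1.654688, sp=2, e=sp−y≈0.345313; I≈0.970313, D=e−e_prev≈1.720313; u=0·0.345313+2·0.970313+1/4·1.720313≈2.370703; next y=2/5·1.654688+3/4·2.370703≈2.439902
n=3: y≈2.439902, sp=2, e=sp−y≈-0.439902; I≈0.530410, D=e−e_prev≈-0.785215; u=0·(-0.439902)+2·0.530410+1/4·(-0.785215)≈0.864517; next y=2/5·2.439902+3/4·0.864517≈1.624348
n=4: y≈1.624348, sp=5, e=sp−y≈3.375652; I≈3.906062, D=e−e_prev≈3.815554; u=0·3.375652+2·3.906062+1/4·3.815554≈8.766012; next y=2/5·1.624348+3/4·8.766012≈7.224248
n=5: y≈7.224248, sp=5, e=sp−y≈-2.224248; I≈1.681813, D=e−e_prev≈-5.599900; u=0·(-2.224248)+2·1.681813+1/4·(-5.599900)≈1.963652; next y=2/5·7.224248+3/4·1.963652≈4.362438
n=6: y≈4.362438, sp=5, e=sp−y≈0.637562; I≈2.319375, D=e−e_prev≈2.861810; u=0·0.637562+2·2.319375+1/4·2.861810≈5.354203; next y=2/5·4.362438+3/4·5.354203≈5.760627
n=7: y≈5.760627, sp=5, e=sp−y≈-0.760627; I≈1.558748, D=e−e_prev≈-1.398189; u=0·(-0.760627)+2·1.558748+1/4·(-1.398189)≈2.767948; next y=2/5·5.760627+3/4·2.767948≈4.380212

0 2 4.500 0.000
1 2 0.406 3.375
2 2 2.371 1.655
3 2 0.865 2.440
4 5 8.766 1.624
5 5 1.964 7.224
6 5 5.354 4.362
7 5 2.768 5.761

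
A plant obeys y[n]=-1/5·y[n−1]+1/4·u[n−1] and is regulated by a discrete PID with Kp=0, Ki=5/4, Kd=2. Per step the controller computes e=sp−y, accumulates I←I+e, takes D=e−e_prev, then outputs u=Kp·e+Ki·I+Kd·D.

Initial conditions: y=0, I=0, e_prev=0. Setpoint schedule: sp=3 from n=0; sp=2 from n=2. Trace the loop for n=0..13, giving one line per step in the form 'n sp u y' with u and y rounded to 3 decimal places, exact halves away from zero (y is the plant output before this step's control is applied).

(exact arithmetic carried between steps; '≈' marks a value shown rounded to 6 d.p. or computed from one; I and e_prev carry over from the previous line; the table rounds u and y to 3 d.p., halves away from zero)
n=0: y=0, sp=3, e=sp−y=3; I=3, D=e−e_prev=3; u=0·3+5/4·3+2·3=9.75; next y=-1/5·0+1/4·9.75=2.4375
n=1: y=2.4375, sp=3, e=sp−y=0.5625; I=3.5625, D=e−e_prev=-2.4375; u=0·0.5625+5/4·3.5625+2·(-2.4375)=-0.421875; next y=-1/5·2.4375+1/4·(-0.421875)≈-0.592969
n=2: y≈-0.592969, sp=2, e=sp−y≈2.592969; I≈6.155469, D=e−e_prev≈2.030469; u=0·2.592969+5/4·6.155469+2·2.030469≈11.755273; next y=-1/5·(-0.592969)+1/4·11.755273≈3.057412
n=3: y≈3.057412, sp=2, e=sp−y≈-1.057412; I≈5.098057, D=e−e_prev≈-3.650381; u=0·(-1.057412)+5/4·5.098057+2·(-3.650381)≈-0.928191; next y=-1/5·3.057412+1/4·(-0.928191)≈-0.843530
n=4: y≈-0.843530, sp=2, e=sp−y≈2.843530; I≈7.941587, D=e−e_prev≈3.900942; u=0·2.843530+5/4·7.941587+2·3.900942≈17.728868; next y=-1/5·(-0.843530)+1/4·17.728868≈4.600923
n=5: y≈4.600923, sp=2, e=sp−y≈-2.600923; I≈5.340664, D=e−e_prev≈-5.444453; u=0·(-2.600923)+5/4·5.340664+2·(-5.444453)≈-4.213077; next y=-1/5·4.600923+1/4·(-4.213077)≈-1.973454
n=6: y≈-1.973454, sp=2, e=sp−y≈3.973454; I≈9.314118, D=e−e_prev≈6.574377; u=0·3.973454+5/4·9.314118+2·6.574377≈24.791401; next y=-1/5·(-1.973454)+1/4·24.791401≈6.592541
n=7: y≈6.592541, sp=2, e=sp−y≈-4.592541; I≈4.721577, D=e−e_prev≈-8.565995; u=0·(-4.592541)+5/4·4.721577+2·(-8.565995)≈-11.230019; next y=-1/5·6.592541+1/4·(-11.230019)≈-4.126013
n=8: y≈-4.126013, sp=2, e=sp−y≈6.126013; I≈10.847589, D=e−e_prev≈10.718554; u=0·6.126013+5/4·10.847589+2·10.718554≈34.996594; next y=-1/5·(-4.126013)+1/4·34.996594≈9.574351
n=9: y≈9.574351, sp=2, e=sp−y≈-7.574351; I≈3.273238, D=e−e_prev≈-13.700364; u=0·(-7.574351)+5/4·3.273238+2·(-13.700364)≈-23.309180; next y=-1/5·9.574351+1/4·(-23.309180)≈-7.742165
n=10: y≈-7.742165, sp=2, e=sp−y≈9.742165; I≈13.015404, D=e−e_prev≈17.316516; u=0·9.742165+5/4·13.015404+2·17.316516≈50.902287; next y=-1/5·(-7.742165)+1/4·50.902287≈14.274005
n=11: y≈14.274005, sp=2, e=sp−y≈-12.274005; I≈0.741399, D=e−e_prev≈-22.016170; u=0·(-12.274005)+5/4·0.741399+2·(-22.016170)≈-43.105592; next y=-1/5·14.274005+1/4·(-43.105592)≈-13.631199
n=12: y≈-13.631199, sp=2, e=sp−y≈15.631199; I≈16.372598, D=e−e_prev≈27.905204; u=0·15.631199+5/4·16.372598+2·27.905204≈76.276154; next y=-1/5·(-13.631199)+1/4·76.276154≈21.795278
n=13: y≈21.795278, sp=2, e=sp−y≈-19.795278; I≈-3.422681, D=e−e_prev≈-35.426477; u=0·(-19.795278)+5/4·(-3.422681)+2·(-35.426477)≈-75.131305; next y=-1/5·21.795278+1/4·(-75.131305)≈-23.141882

0 3 9.750 0.000
1 3 -0.422 2.438
2 2 11.755 -0.593
3 2 -0.928 3.057
4 2 17.729 -0.844
5 2 -4.213 4.601
6 2 24.791 -1.973
7 2 -11.230 6.593
8 2 34.997 -4.126
9 2 -23.309 9.574
10 2 50.902 -7.742
11 2 -43.106 14.274
12 2 76.276 -13.631
13 2 -75.131 21.795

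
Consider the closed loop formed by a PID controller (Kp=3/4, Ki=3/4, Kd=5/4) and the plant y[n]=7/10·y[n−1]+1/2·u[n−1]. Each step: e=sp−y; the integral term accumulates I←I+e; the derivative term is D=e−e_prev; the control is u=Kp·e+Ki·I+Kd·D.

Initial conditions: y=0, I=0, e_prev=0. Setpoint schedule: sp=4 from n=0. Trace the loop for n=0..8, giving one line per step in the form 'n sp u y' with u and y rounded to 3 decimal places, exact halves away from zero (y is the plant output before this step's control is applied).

0 4 11.000 0.000
1 4 -6.125 5.500
2 4 12.584 0.788
3 4 -7.551 6.843
4 4 13.915 1.015
5 4 -9.427 7.668
6 4 15.426 0.654
7 4 -11.503 8.171
8 4 17.323 -0.032

(exact arithmetic carried between steps; '≈' marks a value shown rounded to 6 d.p. or computed from one; I and e_prev carry over from the previous line; the table rounds u and y to 3 d.p., halves away from zero)
n=0: y=0, sp=4, e=sp−y=4; I=4, D=e−e_prev=4; u=3/4·4+3/4·4+5/4·4=11; next y=7/10·0+1/2·11=5.5
n=1: y=5.5, sp=4, e=sp−y=-1.5; I=2.5, D=e−e_prev=-5.5; u=3/4·(-1.5)+3/4·2.5+5/4·(-5.5)=-6.125; next y=7/10·5.5+1/2·(-6.125)=0.7875
n=2: y=0.7875, sp=4, e=sp−y=3.2125; I=5.7125, D=e−e_prev=4.7125; u=3/4·3.2125+3/4·5.7125+5/4·4.7125=12.584375; next y=7/10·0.7875+1/2·12.584375≈6.843438
n=3: y≈6.843438, sp=4, e=sp−y≈-2.843438; I≈2.869063, D=e−e_prev≈-6.055938; u=3/4·(-2.843438)+3/4·2.869063+5/4·(-6.055938)≈-7.550703; next y=7/10·6.843438+1/2·(-7.550703)≈1.015055
n=4: y≈1.015055, sp=4, e=sp−y≈2.984945; I≈5.854008, D=e−e_prev≈5.828383; u=3/4·2.984945+3/4·5.854008+5/4·5.828383≈13.914693; next y=7/10·1.015055+1/2·13.914693≈7.667885
n=5: y≈7.667885, sp=4, e=sp−y≈-3.667885; I≈2.186123, D=e−e_prev≈-6.652830; u=3/4·(-3.667885)+3/4·2.186123+5/4·(-6.652830)≈-9.427359; next y=7/10·7.667885+1/2·(-9.427359)≈0.653840
n=6: y≈0.653840, sp=4, e=sp−y≈3.346160; I≈5.532283, D=e−e_prev≈7.014045; u=3/4·3.346160+3/4·5.532283+5/4·7.014045≈15.426389; next y=7/10·0.653840+1/2·15.426389≈8.170882
n=7: y≈8.170882, sp=4, e=sp−y≈-4.170882; I≈1.361401, D=e−e_prev≈-7.517043; u=3/4·(-4.170882)+3/4·1.361401+5/4·(-7.517043)≈-11.503414; next y=7/10·8.170882+1/2·(-11.503414)≈-0.032090
n=8: y≈-0.032090, sp=4, e=sp−y≈4.032090; I≈5.393490, D=e−e_prev≈8.202972; u=3/4·4.032090+3/4·5.393490+5/4·8.202972≈17.322900; next y=7/10·(-0.032090)+1/2·17.322900≈8.638987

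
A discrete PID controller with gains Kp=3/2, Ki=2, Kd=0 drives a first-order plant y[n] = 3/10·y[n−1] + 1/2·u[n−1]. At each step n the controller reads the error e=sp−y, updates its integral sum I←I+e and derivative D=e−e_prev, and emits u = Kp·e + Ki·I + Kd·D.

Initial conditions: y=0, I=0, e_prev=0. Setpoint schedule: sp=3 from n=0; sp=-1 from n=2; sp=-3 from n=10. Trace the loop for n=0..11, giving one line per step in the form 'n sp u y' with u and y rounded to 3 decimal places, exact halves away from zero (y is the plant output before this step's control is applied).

(exact arithmetic carried between steps; '≈' marks a value shown rounded to 6 d.p. or computed from one; I and e_prev carry over from the previous line; the table rounds u and y to 3 d.p., halves away from zero)
n=0: y=0, sp=3, e=sp−y=3; I=3, D=e−e_prev=3; u=3/2·3+2·3+0·3=10.5; next y=3/10·0+1/2·10.5=5.25
n=1: y=5.25, sp=3, e=sp−y=-2.25; I=0.75, D=e−e_prev=-5.25; u=3/2·(-2.25)+2·0.75+0·(-5.25)=-1.875; next y=3/10·5.25+1/2·(-1.875)=0.6375
n=2: y=0.6375, sp=-1, e=sp−y=-1.6375; I=-0.8875, D=e−e_prev=0.6125; u=3/2·(-1.6375)+2·(-0.8875)+0·0.6125=-4.23125; next y=3/10·0.6375+1/2·(-4.23125)=-1.924375
n=3: y=-1.924375, sp=-1, e=sp−y=0.924375; I=0.036875, D=e−e_prev=2.561875; u=3/2·0.924375+2·0.036875+0·2.561875≈1.460313; next y=3/10·(-1.924375)+1/2·1.460313≈0.152844
n=4: y≈0.152844, sp=-1, e=sp−y≈-1.152844; I≈-1.115969, D=e−e_prev≈-2.077219; u=3/2·(-1.152844)+2·(-1.115969)+0·(-2.077219)≈-3.961203; next y=3/10·0.152844+1/2·(-3.961203)≈-1.934748
n=5: y≈-1.934748, sp=-1, e=sp−y≈0.934748; I≈-0.181220, D=e−e_prev≈2.087592; u=3/2·0.934748+2·(-0.181220)+0·2.087592≈1.039682; next y=3/10·(-1.934748)+1/2·1.039682≈-0.060584
n=6: y≈-0.060584, sp=-1, e=sp−y≈-0.939416; I≈-1.120637, D=e−e_prev≈-1.874165; u=3/2·(-0.939416)+2·(-1.120637)+0·(-1.874165)≈-3.650398; next y=3/10·(-0.060584)+1/2·(-3.650398)≈-1.843374
n=7: y≈-1.843374, sp=-1, e=sp−y≈0.843374; I≈-0.277263, D=e−e_prev≈1.782791; u=3/2·0.843374+2·(-0.277263)+0·1.782791≈0.710536; next y=3/10·(-1.843374)+1/2·0.710536≈-0.197744
n=8: y≈-0.197744, sp=-1, e=sp−y≈-0.802256; I≈-1.079518, D=e−e_prev≈-1.645630; u=3/2·(-0.802256)+2·(-1.079518)+0·(-1.645630)≈-3.362421; next y=3/10·(-0.197744)+1/2·(-3.362421)≈-1.740534
n=9: y≈-1.740534, sp=-1, e=sp−y≈0.740534; I≈-0.338985, D=e−e_prev≈1.542789; u=3/2·0.740534+2·(-0.338985)+0·1.542789≈0.432831; next y=3/10·(-1.740534)+1/2·0.432831≈-0.305745
n=10: y≈-0.305745, sp=-3, e=sp−y≈-2.694255; I≈-3.033240, D=e−e_prev≈-3.434789; u=3/2·(-2.694255)+2·(-3.033240)+0·(-3.434789)≈-10.107863; next y=3/10·(-0.305745)+1/2·(-10.107863)≈-5.145655
n=11: y≈-5.145655, sp=-3, e=sp−y≈2.145655; I≈-0.887585, D=e−e_prev≈4.839910; u=3/2·2.145655+2·(-0.887585)+0·4.839910≈1.443312; next y=3/10·(-5.145655)+1/2·1.443312≈-0.822040

0 3 10.500 0.000
1 3 -1.875 5.250
2 -1 -4.231 0.638
3 -1 1.460 -1.924
4 -1 -3.961 0.153
5 -1 1.040 -1.935
6 -1 -3.650 -0.061
7 -1 0.711 -1.843
8 -1 -3.362 -0.198
9 -1 0.433 -1.741
10 -3 -10.108 -0.306
11 -3 1.443 -5.146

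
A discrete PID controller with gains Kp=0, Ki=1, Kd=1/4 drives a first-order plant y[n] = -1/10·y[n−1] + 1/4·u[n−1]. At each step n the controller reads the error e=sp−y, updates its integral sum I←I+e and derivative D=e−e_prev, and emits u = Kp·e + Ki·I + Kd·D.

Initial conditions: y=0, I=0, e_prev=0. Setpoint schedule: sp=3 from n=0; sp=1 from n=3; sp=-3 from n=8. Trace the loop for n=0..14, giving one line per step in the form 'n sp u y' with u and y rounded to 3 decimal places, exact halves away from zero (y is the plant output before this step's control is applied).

(exact arithmetic carried between steps; '≈' marks a value shown rounded to 6 d.p. or computed from one; I and e_prev carry over from the previous line; the table rounds u and y to 3 d.p., halves away from zero)
n=0: y=0, sp=3, e=sp−y=3; I=3, D=e−e_prev=3; u=0·3+1·3+1/4·3=3.75; next y=-1/10·0+1/4·3.75=0.9375
n=1: y=0.9375, sp=3, e=sp−y=2.0625; I=5.0625, D=e−e_prev=-0.9375; u=0·2.0625+1·5.0625+1/4·(-0.9375)=4.828125; next y=-1/10·0.9375+1/4·4.828125≈1.113281
n=2: y≈1.113281, sp=3, e=sp−y≈1.886719; I≈6.949219, D=e−e_prev≈-0.175781; u=0·1.886719+1·6.949219+1/4·(-0.175781)≈6.905273; next y=-1/10·1.113281+1/4·6.905273≈1.614990
n=3: y≈1.614990, sp=1, e=sp−y≈-0.614990; I≈6.334229, D=e−e_prev≈-2.501709; u=0·(-0.614990)+1·6.334229+1/4·(-2.501709)≈5.708801; next y=-1/10·1.614990+1/4·5.708801≈1.265701
n=4: y≈1.265701, sp=1, e=sp−y≈-0.265701; I≈6.068527, D=e−e_prev≈0.349289; u=0·(-0.265701)+1·6.068527+1/4·0.349289≈6.155849; next y=-1/10·1.265701+1/4·6.155849≈1.412392
n=5: y≈1.412392, sp=1, e=sp−y≈-0.412392; I≈5.656135, D=e−e_prev≈-0.146691; u=0·(-0.412392)+1·5.656135+1/4·(-0.146691)≈5.619462; next y=-1/10·1.412392+1/4·5.619462≈1.263626
n=6: y≈1.263626, sp=1, e=sp−y≈-0.263626; I≈5.392509, D=e−e_prev≈0.148766; u=0·(-0.263626)+1·5.392509+1/4·0.148766≈5.429700; next y=-1/10·1.263626+1/4·5.429700≈1.231062
n=7: y≈1.231062, sp=1, e=sp−y≈-0.231062; I≈5.161446, D=e−e_prev≈0.032564; u=0·(-0.231062)+1·5.161446+1/4·0.032564≈5.169587; next y=-1/10·1.231062+1/4·5.169587≈1.169291
n=8: y≈1.169291, sp=-3, e=sp−y≈-4.169291; I≈0.992156, D=e−e_prev≈-3.938228; u=0·(-4.169291)+1·0.992156+1/4·(-3.938228)≈0.007599; next y=-1/10·1.169291+1/4·0.007599≈-0.115029
n=9: y≈-0.115029, sp=-3, e=sp−y≈-2.884971; I≈-1.892815, D=e−e_prev≈1.284320; u=0·(-2.884971)+1·(-1.892815)+1/4·1.284320≈-1.571735; next y=-1/10·(-0.115029)+1/4·(-1.571735)≈-0.381431
n=10: y≈-0.381431, sp=-3, e=sp−y≈-2.618569; I≈-4.511384, D=e−e_prev≈0.266401; u=0·(-2.618569)+1·(-4.511384)+1/4·0.266401≈-4.444784; next y=-1/10·(-0.381431)+1/4·(-4.444784)≈-1.073053
n=11: y≈-1.073053, sp=-3, e=sp−y≈-1.926947; I≈-6.438331, D=e−e_prev≈0.691622; u=0·(-1.926947)+1·(-6.438331)+1/4·0.691622≈-6.265426; next y=-1/10·(-1.073053)+1/4·(-6.265426)≈-1.459051
n=12: y≈-1.459051, sp=-3, e=sp−y≈-1.540949; I≈-7.979280, D=e−e_prev≈0.385998; u=0·(-1.540949)+1·(-7.979280)+1/4·0.385998≈-7.882781; next y=-1/10·(-1.459051)+1/4·(-7.882781)≈-1.824790
n=13: y≈-1.824790, sp=-3, e=sp−y≈-1.175210; I≈-9.154490, D=e−e_prev≈0.365739; u=0·(-1.175210)+1·(-9.154490)+1/4·0.365739≈-9.063055; next y=-1/10·(-1.824790)+1/4·(-9.063055)≈-2.083285
n=14: y≈-2.083285, sp=-3, e=sp−y≈-0.916715; I≈-10.071205, D=e−e_prev≈0.258495; u=0·(-0.916715)+1·(-10.071205)+1/4·0.258495≈-10.006582; next y=-1/10·(-2.083285)+1/4·(-10.006582)≈-2.293317

0 3 3.750 0.000
1 3 4.828 0.938
2 3 6.905 1.113
3 1 5.709 1.615
4 1 6.156 1.266
5 1 5.619 1.412
6 1 5.430 1.264
7 1 5.170 1.231
8 -3 0.008 1.169
9 -3 -1.572 -0.115
10 -3 -4.445 -0.381
11 -3 -6.265 -1.073
12 -3 -7.883 -1.459
13 -3 -9.063 -1.825
14 -3 -10.007 -2.083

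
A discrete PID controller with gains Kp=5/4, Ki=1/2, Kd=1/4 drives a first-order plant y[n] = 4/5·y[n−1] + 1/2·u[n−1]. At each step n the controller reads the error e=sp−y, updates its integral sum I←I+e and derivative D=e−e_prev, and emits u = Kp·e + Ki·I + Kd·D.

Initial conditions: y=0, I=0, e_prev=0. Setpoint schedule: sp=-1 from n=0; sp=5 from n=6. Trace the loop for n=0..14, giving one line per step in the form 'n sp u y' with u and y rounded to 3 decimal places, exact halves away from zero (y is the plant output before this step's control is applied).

(exact arithmetic carried between steps; '≈' marks a value shown rounded to 6 d.p. or computed from one; I and e_prev carry over from the previous line; the table rounds u and y to 3 d.p., halves away from zero)
n=0: y=0, sp=-1, e=sp−y=-1; I=-1, D=e−e_prev=-1; u=5/4·(-1)+1/2·(-1)+1/4·(-1)=-2; next y=4/5·0+1/2·(-2)=-1
n=1: y=-1, sp=-1, e=sp−y=0; I=-1, D=e−e_prev=1; u=5/4·0+1/2·(-1)+1/4·1=-0.25; next y=4/5·(-1)+1/2·(-0.25)=-0.925
n=2: y=-0.925, sp=-1, e=sp−y=-0.075; I=-1.075, D=e−e_prev=-0.075; u=5/4·(-0.075)+1/2·(-1.075)+1/4·(-0.075)=-0.65; next y=4/5·(-0.925)+1/2·(-0.65)=-1.065
n=3: y=-1.065, sp=-1, e=sp−y=0.065; I=-1.01, D=e−e_prev=0.14; u=5/4·0.065+1/2·(-1.01)+1/4·0.14=-0.38875; next y=4/5·(-1.065)+1/2·(-0.38875)=-1.046375
n=4: y=-1.046375, sp=-1, e=sp−y=0.046375; I=-0.963625, D=e−e_prev=-0.018625; u=5/4·0.046375+1/2·(-0.963625)+1/4·(-0.018625)=-0.4285; next y=4/5·(-1.046375)+1/2·(-0.4285)=-1.05135
n=5: y=-1.05135, sp=-1, e=sp−y=0.05135; I=-0.912275, D=e−e_prev=0.004975; u=5/4·0.05135+1/2·(-0.912275)+1/4·0.004975≈-0.390706; next y=4/5·(-1.05135)+1/2·(-0.390706)≈-1.036433
n=6: y≈-1.036433, sp=5, e=sp−y≈6.036433; I≈5.124158, D=e−e_prev≈5.985083; u=5/4·6.036433+1/2·5.124158+1/4·5.985083≈11.603891; next y=4/5·(-1.036433)+1/2·11.603891≈4.972799
n=7: y≈4.972799, sp=5, e=sp−y≈0.027201; I≈5.151359, D=e−e_prev≈-6.009232; u=5/4·0.027201+1/2·5.151359+1/4·(-6.009232)≈1.107373; next y=4/5·4.972799+1/2·1.107373≈4.531926
n=8: y≈4.531926, sp=5, e=sp−y≈0.468074; I≈5.619433, D=e−e_prev≈0.440874; u=5/4·0.468074+1/2·5.619433+1/4·0.440874≈3.505028; next y=4/5·4.531926+1/2·3.505028≈5.378055
n=9: y≈5.378055, sp=5, e=sp−y≈-0.378055; I≈5.241379, D=e−e_prev≈-0.846129; u=5/4·(-0.378055)+1/2·5.241379+1/4·(-0.846129)≈1.936589; next y=4/5·5.378055+1/2·1.936589≈5.270738
n=10: y≈5.270738, sp=5, e=sp−y≈-0.270738; I≈4.970641, D=e−e_prev≈0.107316; u=5/4·(-0.270738)+1/2·4.970641+1/4·0.107316≈2.173727; next y=4/5·5.270738+1/2·2.173727≈5.303454
n=11: y≈5.303454, sp=5, e=sp−y≈-0.303454; I≈4.667187, D=e−e_prev≈-0.032716; u=5/4·(-0.303454)+1/2·4.667187+1/4·(-0.032716)≈1.946097; next y=4/5·5.303454+1/2·1.946097≈5.215812
n=12: y≈5.215812, sp=5, e=sp−y≈-0.215812; I≈4.451375, D=e−e_prev≈0.087642; u=5/4·(-0.215812)+1/2·4.451375+1/4·0.087642≈1.977834; next y=4/5·5.215812+1/2·1.977834≈5.161566
n=13: y≈5.161566, sp=5, e=sp−y≈-0.161566; I≈4.289809, D=e−e_prev≈0.054246; u=5/4·(-0.161566)+1/2·4.289809+1/4·0.054246≈1.956508; next y=4/5·5.161566+1/2·1.956508≈5.107507
n=14: y≈5.107507, sp=5, e=sp−y≈-0.107507; I≈4.182302, D=e−e_prev≈0.054059; u=5/4·(-0.107507)+1/2·4.182302+1/4·0.054059≈1.970282; next y=4/5·5.107507+1/2·1.970282≈5.071147

0 -1 -2.000 0.000
1 -1 -0.250 -1.000
2 -1 -0.650 -0.925
3 -1 -0.389 -1.065
4 -1 -0.429 -1.046
5 -1 -0.391 -1.051
6 5 11.604 -1.036
7 5 1.107 4.973
8 5 3.505 4.532
9 5 1.937 5.378
10 5 2.174 5.271
11 5 1.946 5.303
12 5 1.978 5.216
13 5 1.957 5.162
14 5 1.970 5.108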